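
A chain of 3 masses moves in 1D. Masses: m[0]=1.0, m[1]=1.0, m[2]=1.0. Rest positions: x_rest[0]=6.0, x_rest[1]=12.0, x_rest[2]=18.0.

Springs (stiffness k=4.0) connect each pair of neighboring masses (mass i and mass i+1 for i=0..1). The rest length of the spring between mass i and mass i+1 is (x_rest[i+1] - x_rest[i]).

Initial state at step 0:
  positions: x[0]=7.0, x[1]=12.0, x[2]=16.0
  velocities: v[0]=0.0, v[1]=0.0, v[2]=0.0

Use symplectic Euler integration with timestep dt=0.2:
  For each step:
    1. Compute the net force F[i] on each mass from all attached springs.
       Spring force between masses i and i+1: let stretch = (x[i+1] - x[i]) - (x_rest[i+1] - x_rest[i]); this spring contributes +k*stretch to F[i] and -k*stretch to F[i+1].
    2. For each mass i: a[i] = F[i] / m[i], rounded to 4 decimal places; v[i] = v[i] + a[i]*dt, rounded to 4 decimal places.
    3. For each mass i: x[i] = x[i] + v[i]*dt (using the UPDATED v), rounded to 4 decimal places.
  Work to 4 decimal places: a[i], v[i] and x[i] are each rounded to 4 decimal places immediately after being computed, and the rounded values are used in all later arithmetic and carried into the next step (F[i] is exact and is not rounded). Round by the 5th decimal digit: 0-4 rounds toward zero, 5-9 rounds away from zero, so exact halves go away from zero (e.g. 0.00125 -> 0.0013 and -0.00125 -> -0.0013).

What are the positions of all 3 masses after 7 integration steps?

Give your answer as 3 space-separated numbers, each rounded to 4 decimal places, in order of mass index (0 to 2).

Answer: 4.0475 11.8655 19.0869

Derivation:
Step 0: x=[7.0000 12.0000 16.0000] v=[0.0000 0.0000 0.0000]
Step 1: x=[6.8400 11.8400 16.3200] v=[-0.8000 -0.8000 1.6000]
Step 2: x=[6.5200 11.5968 16.8832] v=[-1.6000 -1.2160 2.8160]
Step 3: x=[6.0523 11.3871 17.5606] v=[-2.3386 -1.0483 3.3869]
Step 4: x=[5.4781 11.3116 18.2102] v=[-2.8708 -0.3773 3.2481]
Step 5: x=[4.8773 11.4066 18.7160] v=[-3.0040 0.4748 2.5292]
Step 6: x=[4.3612 11.6264 19.0123] v=[-2.5806 1.0989 1.4817]
Step 7: x=[4.0475 11.8655 19.0869] v=[-1.5684 1.1955 0.3730]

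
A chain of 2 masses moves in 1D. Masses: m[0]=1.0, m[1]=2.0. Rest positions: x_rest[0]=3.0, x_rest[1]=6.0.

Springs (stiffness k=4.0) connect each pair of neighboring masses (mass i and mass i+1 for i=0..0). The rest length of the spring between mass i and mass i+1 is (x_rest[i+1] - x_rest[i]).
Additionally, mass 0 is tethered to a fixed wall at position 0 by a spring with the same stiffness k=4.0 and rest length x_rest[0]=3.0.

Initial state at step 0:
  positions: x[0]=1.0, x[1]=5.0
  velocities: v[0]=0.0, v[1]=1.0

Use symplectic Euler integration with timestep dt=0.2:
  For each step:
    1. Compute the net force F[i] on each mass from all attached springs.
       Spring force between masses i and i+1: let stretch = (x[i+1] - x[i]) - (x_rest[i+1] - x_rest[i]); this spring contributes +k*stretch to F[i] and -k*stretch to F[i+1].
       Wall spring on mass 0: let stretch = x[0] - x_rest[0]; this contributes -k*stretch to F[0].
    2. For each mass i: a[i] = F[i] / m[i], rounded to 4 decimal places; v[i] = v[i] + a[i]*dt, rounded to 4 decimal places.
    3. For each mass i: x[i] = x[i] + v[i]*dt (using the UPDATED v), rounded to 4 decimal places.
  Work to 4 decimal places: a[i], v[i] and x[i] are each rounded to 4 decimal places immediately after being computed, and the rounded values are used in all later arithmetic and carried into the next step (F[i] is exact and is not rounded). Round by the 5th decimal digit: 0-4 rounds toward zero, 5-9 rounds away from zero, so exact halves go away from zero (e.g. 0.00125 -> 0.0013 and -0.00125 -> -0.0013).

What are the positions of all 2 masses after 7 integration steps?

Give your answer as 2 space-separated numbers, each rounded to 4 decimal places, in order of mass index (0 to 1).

Step 0: x=[1.0000 5.0000] v=[0.0000 1.0000]
Step 1: x=[1.4800 5.1200] v=[2.4000 0.6000]
Step 2: x=[2.3056 5.1888] v=[4.1280 0.3440]
Step 3: x=[3.2236 5.2669] v=[4.5901 0.3907]
Step 4: x=[3.9528 5.4216] v=[3.6459 0.7734]
Step 5: x=[4.2845 5.6988] v=[1.6587 1.3859]
Step 6: x=[4.1570 6.1028] v=[-0.6375 2.0202]
Step 7: x=[3.6757 6.5912] v=[-2.4065 2.4419]

Answer: 3.6757 6.5912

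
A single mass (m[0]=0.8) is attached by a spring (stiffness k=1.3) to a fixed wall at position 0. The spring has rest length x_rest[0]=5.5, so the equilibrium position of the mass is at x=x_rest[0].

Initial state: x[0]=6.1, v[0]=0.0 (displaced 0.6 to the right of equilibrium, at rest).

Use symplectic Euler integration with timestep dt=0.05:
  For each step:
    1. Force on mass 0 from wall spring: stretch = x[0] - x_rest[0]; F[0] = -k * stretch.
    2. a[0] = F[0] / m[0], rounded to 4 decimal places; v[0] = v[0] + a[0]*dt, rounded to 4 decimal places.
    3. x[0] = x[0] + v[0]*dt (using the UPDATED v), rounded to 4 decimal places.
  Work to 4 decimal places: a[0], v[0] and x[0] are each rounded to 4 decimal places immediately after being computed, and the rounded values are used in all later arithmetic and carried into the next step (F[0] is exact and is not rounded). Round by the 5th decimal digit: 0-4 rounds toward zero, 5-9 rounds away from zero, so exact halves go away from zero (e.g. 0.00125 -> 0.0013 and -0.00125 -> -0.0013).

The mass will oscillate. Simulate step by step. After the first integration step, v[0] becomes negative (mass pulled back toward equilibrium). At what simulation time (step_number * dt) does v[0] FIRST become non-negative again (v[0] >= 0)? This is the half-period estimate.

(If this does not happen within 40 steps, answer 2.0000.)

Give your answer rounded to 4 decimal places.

Step 0: x=[6.1000] v=[0.0000]
Step 1: x=[6.0976] v=[-0.0488]
Step 2: x=[6.0927] v=[-0.0974]
Step 3: x=[6.0854] v=[-0.1456]
Step 4: x=[6.0757] v=[-0.1932]
Step 5: x=[6.0637] v=[-0.2400]
Step 6: x=[6.0494] v=[-0.2858]
Step 7: x=[6.0329] v=[-0.3304]
Step 8: x=[6.0142] v=[-0.3737]
Step 9: x=[5.9934] v=[-0.4155]
Step 10: x=[5.9706] v=[-0.4556]
Step 11: x=[5.9459] v=[-0.4938]
Step 12: x=[5.9194] v=[-0.5300]
Step 13: x=[5.8912] v=[-0.5641]
Step 14: x=[5.8614] v=[-0.5959]
Step 15: x=[5.8301] v=[-0.6253]
Step 16: x=[5.7975] v=[-0.6521]
Step 17: x=[5.7637] v=[-0.6763]
Step 18: x=[5.7288] v=[-0.6977]
Step 19: x=[5.6930] v=[-0.7163]
Step 20: x=[5.6564] v=[-0.7320]
Step 21: x=[5.6192] v=[-0.7447]
Step 22: x=[5.5815] v=[-0.7544]
Step 23: x=[5.5435] v=[-0.7610]
Step 24: x=[5.5053] v=[-0.7645]
Step 25: x=[5.4671] v=[-0.7649]
Step 26: x=[5.4290] v=[-0.7622]
Step 27: x=[5.3912] v=[-0.7564]
Step 28: x=[5.3538] v=[-0.7476]
Step 29: x=[5.3170] v=[-0.7357]
Step 30: x=[5.2810] v=[-0.7208]
Step 31: x=[5.2459] v=[-0.7030]
Step 32: x=[5.2118] v=[-0.6824]
Step 33: x=[5.1789] v=[-0.6590]
Step 34: x=[5.1473] v=[-0.6329]
Step 35: x=[5.1171] v=[-0.6042]
Step 36: x=[5.0884] v=[-0.5731]
Step 37: x=[5.0614] v=[-0.5397]
Step 38: x=[5.0362] v=[-0.5041]
Step 39: x=[5.0129] v=[-0.4664]
Step 40: x=[4.9916] v=[-0.4268]
v[0] did not become non-negative within 40 steps; using fallback time=2.0000

Answer: 2.0000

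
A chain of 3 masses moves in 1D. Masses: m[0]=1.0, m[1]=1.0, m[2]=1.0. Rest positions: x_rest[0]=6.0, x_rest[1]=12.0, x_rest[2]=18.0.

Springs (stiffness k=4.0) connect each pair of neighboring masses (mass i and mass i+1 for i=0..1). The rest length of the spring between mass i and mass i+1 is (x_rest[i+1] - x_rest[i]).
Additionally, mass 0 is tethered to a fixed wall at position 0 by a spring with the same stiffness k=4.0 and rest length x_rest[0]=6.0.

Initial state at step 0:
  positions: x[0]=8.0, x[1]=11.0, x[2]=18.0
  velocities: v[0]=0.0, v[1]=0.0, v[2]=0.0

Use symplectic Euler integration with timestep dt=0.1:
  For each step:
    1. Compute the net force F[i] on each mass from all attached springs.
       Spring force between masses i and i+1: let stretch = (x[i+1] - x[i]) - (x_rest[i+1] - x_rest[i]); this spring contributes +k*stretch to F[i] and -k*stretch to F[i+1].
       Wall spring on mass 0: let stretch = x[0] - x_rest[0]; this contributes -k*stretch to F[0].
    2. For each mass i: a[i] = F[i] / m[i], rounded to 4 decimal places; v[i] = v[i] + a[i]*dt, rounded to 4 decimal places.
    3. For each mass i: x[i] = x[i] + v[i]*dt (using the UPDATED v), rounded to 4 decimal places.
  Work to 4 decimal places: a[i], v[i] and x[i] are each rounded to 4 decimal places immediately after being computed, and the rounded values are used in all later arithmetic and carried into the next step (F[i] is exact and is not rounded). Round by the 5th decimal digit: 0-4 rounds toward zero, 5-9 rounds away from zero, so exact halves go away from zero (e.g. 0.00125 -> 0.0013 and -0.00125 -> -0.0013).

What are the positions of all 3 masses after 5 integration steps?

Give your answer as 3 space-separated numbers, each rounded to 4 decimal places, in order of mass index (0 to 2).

Answer: 5.7117 12.6967 17.6475

Derivation:
Step 0: x=[8.0000 11.0000 18.0000] v=[0.0000 0.0000 0.0000]
Step 1: x=[7.8000 11.1600 17.9600] v=[-2.0000 1.6000 -0.4000]
Step 2: x=[7.4224 11.4576 17.8880] v=[-3.7760 2.9760 -0.7200]
Step 3: x=[6.9093 11.8510 17.7988] v=[-5.1309 3.9341 -0.8922]
Step 4: x=[6.3175 12.2847 17.7117] v=[-5.9179 4.3365 -0.8713]
Step 5: x=[5.7117 12.6967 17.6475] v=[-6.0580 4.1204 -0.6421]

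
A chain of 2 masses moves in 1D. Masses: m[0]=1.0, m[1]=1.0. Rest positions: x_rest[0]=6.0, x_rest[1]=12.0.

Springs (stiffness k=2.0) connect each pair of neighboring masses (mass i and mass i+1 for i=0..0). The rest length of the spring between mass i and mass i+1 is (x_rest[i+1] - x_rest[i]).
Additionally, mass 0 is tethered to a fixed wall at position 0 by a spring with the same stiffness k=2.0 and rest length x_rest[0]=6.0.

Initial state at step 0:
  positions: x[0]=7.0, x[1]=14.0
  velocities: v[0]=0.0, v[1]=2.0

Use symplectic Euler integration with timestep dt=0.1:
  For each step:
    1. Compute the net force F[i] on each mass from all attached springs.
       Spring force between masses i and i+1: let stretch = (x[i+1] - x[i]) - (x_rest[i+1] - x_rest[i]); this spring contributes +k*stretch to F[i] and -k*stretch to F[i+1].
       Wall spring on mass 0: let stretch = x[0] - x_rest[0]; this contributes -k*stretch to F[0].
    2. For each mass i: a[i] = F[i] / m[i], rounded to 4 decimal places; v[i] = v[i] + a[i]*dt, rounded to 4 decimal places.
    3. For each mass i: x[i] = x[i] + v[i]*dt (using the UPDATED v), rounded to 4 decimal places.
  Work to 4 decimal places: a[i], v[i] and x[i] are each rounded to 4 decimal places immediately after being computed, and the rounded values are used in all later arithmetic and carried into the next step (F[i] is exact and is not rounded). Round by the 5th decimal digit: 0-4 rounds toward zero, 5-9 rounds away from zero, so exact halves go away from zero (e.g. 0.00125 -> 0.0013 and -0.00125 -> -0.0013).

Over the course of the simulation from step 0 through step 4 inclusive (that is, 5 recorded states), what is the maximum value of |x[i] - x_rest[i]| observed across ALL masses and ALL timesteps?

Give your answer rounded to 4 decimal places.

Answer: 2.5668

Derivation:
Step 0: x=[7.0000 14.0000] v=[0.0000 2.0000]
Step 1: x=[7.0000 14.1800] v=[0.0000 1.8000]
Step 2: x=[7.0036 14.3364] v=[0.0360 1.5640]
Step 3: x=[7.0138 14.4661] v=[0.1018 1.2974]
Step 4: x=[7.0328 14.5668] v=[0.1895 1.0069]
Max displacement = 2.5668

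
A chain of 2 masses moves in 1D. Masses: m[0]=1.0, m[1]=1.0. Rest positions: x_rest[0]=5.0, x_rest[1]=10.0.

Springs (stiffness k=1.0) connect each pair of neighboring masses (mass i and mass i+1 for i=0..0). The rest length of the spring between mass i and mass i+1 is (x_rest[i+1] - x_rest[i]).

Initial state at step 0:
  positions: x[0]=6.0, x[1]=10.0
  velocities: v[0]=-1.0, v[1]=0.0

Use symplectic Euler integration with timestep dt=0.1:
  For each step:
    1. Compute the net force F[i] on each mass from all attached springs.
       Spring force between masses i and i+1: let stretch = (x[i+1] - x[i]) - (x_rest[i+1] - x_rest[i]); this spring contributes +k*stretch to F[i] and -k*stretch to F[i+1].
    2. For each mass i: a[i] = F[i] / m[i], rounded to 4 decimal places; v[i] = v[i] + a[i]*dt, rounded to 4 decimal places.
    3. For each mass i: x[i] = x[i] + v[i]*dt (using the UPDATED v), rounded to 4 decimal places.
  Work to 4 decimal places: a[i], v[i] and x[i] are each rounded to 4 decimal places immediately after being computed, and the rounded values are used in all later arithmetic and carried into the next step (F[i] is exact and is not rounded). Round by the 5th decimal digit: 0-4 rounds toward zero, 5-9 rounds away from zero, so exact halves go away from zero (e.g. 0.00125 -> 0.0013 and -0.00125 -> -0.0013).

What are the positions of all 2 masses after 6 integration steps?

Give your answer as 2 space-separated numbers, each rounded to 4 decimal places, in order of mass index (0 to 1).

Step 0: x=[6.0000 10.0000] v=[-1.0000 0.0000]
Step 1: x=[5.8900 10.0100] v=[-1.1000 0.1000]
Step 2: x=[5.7712 10.0288] v=[-1.1880 0.1880]
Step 3: x=[5.6450 10.0550] v=[-1.2622 0.2622]
Step 4: x=[5.5129 10.0871] v=[-1.3212 0.3212]
Step 5: x=[5.3765 10.1235] v=[-1.3638 0.3638]
Step 6: x=[5.2376 10.1624] v=[-1.3891 0.3891]

Answer: 5.2376 10.1624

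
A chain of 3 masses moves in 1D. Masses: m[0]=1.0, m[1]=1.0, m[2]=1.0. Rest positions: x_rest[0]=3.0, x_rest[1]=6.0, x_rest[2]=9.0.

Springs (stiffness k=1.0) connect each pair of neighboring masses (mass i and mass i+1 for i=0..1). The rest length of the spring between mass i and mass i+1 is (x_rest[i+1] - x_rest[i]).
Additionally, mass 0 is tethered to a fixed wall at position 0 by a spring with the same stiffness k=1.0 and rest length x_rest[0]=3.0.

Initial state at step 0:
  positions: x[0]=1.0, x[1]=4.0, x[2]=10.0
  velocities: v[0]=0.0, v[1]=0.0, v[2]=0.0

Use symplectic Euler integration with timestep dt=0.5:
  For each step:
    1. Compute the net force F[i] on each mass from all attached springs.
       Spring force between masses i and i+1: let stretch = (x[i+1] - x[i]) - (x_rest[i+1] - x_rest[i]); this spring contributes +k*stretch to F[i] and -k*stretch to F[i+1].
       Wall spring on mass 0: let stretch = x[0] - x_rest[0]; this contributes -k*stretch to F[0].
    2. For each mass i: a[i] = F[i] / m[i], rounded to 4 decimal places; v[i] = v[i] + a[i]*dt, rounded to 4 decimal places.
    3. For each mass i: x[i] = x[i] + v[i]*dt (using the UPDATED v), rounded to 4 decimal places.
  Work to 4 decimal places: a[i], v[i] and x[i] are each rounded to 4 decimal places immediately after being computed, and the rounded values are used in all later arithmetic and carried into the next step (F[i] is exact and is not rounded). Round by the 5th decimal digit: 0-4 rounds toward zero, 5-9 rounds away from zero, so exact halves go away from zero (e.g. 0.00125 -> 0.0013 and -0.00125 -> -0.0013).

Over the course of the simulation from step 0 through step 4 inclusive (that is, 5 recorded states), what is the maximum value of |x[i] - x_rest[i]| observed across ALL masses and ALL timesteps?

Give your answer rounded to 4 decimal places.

Answer: 2.1719

Derivation:
Step 0: x=[1.0000 4.0000 10.0000] v=[0.0000 0.0000 0.0000]
Step 1: x=[1.5000 4.7500 9.2500] v=[1.0000 1.5000 -1.5000]
Step 2: x=[2.4375 5.8125 8.1250] v=[1.8750 2.1250 -2.2500]
Step 3: x=[3.6094 6.6094 7.1719] v=[2.3438 1.5938 -1.9063]
Step 4: x=[4.6290 6.7970 6.8281] v=[2.0391 0.3751 -0.6876]
Max displacement = 2.1719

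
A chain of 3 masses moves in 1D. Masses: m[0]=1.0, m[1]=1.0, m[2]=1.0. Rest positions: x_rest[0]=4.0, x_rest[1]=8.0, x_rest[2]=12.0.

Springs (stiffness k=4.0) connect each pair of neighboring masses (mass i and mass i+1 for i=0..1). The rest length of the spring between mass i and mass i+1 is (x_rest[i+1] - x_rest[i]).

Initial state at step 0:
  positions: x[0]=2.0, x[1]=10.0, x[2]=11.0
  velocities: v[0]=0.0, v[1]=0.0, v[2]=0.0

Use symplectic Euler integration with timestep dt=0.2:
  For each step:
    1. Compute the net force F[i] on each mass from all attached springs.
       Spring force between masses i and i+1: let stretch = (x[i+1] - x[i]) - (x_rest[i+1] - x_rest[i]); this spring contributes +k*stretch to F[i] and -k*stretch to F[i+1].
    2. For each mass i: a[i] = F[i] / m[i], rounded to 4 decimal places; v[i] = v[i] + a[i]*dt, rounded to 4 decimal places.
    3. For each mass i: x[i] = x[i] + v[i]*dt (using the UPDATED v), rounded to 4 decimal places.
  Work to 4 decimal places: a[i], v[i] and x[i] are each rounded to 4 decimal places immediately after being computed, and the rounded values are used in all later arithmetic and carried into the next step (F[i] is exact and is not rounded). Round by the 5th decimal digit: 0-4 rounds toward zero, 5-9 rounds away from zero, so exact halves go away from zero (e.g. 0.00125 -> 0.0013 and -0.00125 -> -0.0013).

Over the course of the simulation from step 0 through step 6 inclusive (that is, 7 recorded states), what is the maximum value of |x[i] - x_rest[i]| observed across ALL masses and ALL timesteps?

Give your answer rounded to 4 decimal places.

Step 0: x=[2.0000 10.0000 11.0000] v=[0.0000 0.0000 0.0000]
Step 1: x=[2.6400 8.8800 11.4800] v=[3.2000 -5.6000 2.4000]
Step 2: x=[3.6384 7.1776 12.1840] v=[4.9920 -8.5120 3.5200]
Step 3: x=[4.5631 5.7100 12.7270] v=[4.6234 -7.3382 2.7149]
Step 4: x=[5.0313 5.1816 12.7873] v=[2.3409 -2.6421 0.3013]
Step 5: x=[4.8835 5.8460 12.2706] v=[-0.7389 3.3222 -2.5833]
Step 6: x=[4.2497 7.3844 11.3660] v=[-3.1689 7.6919 -4.5230]
Max displacement = 2.8184

Answer: 2.8184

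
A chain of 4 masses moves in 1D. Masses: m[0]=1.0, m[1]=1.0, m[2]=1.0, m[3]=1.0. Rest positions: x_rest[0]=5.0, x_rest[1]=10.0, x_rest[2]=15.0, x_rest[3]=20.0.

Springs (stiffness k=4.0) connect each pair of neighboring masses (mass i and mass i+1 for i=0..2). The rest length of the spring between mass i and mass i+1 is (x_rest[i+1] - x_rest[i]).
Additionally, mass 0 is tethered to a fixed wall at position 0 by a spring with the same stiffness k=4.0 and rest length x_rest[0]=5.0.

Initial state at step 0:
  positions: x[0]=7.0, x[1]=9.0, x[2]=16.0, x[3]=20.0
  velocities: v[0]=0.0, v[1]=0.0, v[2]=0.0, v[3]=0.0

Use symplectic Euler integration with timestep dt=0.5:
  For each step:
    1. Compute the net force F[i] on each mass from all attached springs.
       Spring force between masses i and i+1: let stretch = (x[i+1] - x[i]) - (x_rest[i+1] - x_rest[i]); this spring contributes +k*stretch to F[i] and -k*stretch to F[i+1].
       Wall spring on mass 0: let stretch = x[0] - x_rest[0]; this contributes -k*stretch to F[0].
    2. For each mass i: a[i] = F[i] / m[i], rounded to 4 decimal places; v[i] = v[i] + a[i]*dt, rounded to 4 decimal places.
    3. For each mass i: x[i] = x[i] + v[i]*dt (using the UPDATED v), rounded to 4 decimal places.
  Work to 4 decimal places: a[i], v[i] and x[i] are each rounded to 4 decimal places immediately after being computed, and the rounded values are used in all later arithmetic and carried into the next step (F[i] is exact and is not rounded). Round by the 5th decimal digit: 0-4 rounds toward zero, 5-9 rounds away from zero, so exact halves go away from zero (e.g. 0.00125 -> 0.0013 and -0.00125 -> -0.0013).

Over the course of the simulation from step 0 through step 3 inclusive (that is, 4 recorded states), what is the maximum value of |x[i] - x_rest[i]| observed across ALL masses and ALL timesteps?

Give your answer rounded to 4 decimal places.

Step 0: x=[7.0000 9.0000 16.0000 20.0000] v=[0.0000 0.0000 0.0000 0.0000]
Step 1: x=[2.0000 14.0000 13.0000 21.0000] v=[-10.0000 10.0000 -6.0000 2.0000]
Step 2: x=[7.0000 6.0000 19.0000 19.0000] v=[10.0000 -16.0000 12.0000 -4.0000]
Step 3: x=[4.0000 12.0000 12.0000 22.0000] v=[-6.0000 12.0000 -14.0000 6.0000]
Max displacement = 4.0000

Answer: 4.0000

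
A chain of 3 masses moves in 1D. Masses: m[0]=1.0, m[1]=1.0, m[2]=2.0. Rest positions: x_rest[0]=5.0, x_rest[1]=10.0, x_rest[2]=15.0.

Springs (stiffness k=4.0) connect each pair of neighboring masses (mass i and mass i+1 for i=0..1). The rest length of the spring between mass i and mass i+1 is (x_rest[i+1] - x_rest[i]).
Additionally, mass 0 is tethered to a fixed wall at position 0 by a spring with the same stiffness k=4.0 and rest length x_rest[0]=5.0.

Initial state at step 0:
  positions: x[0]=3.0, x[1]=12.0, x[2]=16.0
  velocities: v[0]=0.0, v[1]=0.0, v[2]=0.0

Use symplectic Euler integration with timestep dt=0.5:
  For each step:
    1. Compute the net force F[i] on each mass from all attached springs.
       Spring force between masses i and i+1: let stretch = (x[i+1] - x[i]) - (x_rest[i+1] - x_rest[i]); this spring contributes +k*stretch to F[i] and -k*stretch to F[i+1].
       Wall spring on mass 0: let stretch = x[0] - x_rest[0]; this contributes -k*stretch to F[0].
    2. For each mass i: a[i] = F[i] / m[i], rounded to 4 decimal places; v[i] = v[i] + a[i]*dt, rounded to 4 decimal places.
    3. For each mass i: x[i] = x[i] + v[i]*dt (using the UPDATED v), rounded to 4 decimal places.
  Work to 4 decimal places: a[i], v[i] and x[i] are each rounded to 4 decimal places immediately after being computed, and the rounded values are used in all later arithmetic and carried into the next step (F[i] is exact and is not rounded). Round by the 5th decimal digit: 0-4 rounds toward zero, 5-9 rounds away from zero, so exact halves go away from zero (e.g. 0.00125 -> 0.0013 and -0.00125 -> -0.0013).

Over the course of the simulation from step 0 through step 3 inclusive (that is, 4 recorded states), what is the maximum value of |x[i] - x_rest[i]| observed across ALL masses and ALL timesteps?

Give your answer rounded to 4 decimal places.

Step 0: x=[3.0000 12.0000 16.0000] v=[0.0000 0.0000 0.0000]
Step 1: x=[9.0000 7.0000 16.5000] v=[12.0000 -10.0000 1.0000]
Step 2: x=[4.0000 13.5000 14.7500] v=[-10.0000 13.0000 -3.5000]
Step 3: x=[4.5000 11.7500 14.8750] v=[1.0000 -3.5000 0.2500]
Max displacement = 4.0000

Answer: 4.0000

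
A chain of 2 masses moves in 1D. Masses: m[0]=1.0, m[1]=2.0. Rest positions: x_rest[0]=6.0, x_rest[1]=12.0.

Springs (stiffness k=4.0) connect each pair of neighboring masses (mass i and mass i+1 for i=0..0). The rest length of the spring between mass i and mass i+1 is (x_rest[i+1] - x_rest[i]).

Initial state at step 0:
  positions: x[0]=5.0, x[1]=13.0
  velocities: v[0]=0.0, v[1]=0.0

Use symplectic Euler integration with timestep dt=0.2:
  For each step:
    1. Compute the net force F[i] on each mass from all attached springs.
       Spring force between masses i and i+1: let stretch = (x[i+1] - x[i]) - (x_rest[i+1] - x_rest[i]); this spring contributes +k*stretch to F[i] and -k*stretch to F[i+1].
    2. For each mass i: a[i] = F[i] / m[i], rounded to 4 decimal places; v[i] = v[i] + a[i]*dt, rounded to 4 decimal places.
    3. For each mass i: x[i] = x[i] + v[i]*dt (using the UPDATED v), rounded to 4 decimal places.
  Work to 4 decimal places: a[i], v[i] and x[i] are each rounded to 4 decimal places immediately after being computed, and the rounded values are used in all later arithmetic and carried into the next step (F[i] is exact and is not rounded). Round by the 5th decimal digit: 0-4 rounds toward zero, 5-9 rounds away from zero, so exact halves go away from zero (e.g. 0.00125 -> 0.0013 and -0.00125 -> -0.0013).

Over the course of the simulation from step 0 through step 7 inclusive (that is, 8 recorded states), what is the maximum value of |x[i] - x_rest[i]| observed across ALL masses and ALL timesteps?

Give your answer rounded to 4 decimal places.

Step 0: x=[5.0000 13.0000] v=[0.0000 0.0000]
Step 1: x=[5.3200 12.8400] v=[1.6000 -0.8000]
Step 2: x=[5.8832 12.5584] v=[2.8160 -1.4080]
Step 3: x=[6.5544 12.2228] v=[3.3562 -1.6781]
Step 4: x=[7.1726 11.9137] v=[3.0909 -1.5455]
Step 5: x=[7.5894 11.7053] v=[2.0838 -1.0419]
Step 6: x=[7.7047 11.6476] v=[0.5765 -0.2883]
Step 7: x=[7.4909 11.7545] v=[-1.0692 0.5345]
Max displacement = 1.7047

Answer: 1.7047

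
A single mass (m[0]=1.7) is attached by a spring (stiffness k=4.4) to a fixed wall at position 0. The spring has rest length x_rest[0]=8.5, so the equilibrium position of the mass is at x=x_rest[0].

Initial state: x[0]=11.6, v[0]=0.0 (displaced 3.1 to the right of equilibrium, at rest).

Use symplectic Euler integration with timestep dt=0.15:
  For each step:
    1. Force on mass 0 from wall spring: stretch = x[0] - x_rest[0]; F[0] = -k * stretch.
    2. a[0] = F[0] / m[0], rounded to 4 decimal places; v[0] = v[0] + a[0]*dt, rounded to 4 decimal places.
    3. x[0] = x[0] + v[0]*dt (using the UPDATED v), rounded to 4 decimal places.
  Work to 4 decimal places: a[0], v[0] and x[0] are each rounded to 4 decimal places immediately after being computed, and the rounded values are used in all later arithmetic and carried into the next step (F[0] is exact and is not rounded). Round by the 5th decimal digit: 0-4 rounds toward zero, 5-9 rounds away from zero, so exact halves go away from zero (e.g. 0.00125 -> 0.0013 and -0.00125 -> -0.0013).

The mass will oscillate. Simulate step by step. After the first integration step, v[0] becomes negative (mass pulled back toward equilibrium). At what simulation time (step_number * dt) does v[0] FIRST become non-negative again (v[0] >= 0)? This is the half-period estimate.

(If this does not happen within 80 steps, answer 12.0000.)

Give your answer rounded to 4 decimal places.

Step 0: x=[11.6000] v=[0.0000]
Step 1: x=[11.4195] v=[-1.2035]
Step 2: x=[11.0690] v=[-2.3370]
Step 3: x=[10.5688] v=[-3.3344]
Step 4: x=[9.9482] v=[-4.1376]
Step 5: x=[9.2432] v=[-4.6998]
Step 6: x=[8.4950] v=[-4.9883]
Step 7: x=[7.7470] v=[-4.9864]
Step 8: x=[7.0429] v=[-4.6941]
Step 9: x=[6.4236] v=[-4.1284]
Step 10: x=[5.9253] v=[-3.3223]
Step 11: x=[5.5769] v=[-2.3227]
Step 12: x=[5.3987] v=[-1.1878]
Step 13: x=[5.4011] v=[0.0162]
First v>=0 after going negative at step 13, time=1.9500

Answer: 1.9500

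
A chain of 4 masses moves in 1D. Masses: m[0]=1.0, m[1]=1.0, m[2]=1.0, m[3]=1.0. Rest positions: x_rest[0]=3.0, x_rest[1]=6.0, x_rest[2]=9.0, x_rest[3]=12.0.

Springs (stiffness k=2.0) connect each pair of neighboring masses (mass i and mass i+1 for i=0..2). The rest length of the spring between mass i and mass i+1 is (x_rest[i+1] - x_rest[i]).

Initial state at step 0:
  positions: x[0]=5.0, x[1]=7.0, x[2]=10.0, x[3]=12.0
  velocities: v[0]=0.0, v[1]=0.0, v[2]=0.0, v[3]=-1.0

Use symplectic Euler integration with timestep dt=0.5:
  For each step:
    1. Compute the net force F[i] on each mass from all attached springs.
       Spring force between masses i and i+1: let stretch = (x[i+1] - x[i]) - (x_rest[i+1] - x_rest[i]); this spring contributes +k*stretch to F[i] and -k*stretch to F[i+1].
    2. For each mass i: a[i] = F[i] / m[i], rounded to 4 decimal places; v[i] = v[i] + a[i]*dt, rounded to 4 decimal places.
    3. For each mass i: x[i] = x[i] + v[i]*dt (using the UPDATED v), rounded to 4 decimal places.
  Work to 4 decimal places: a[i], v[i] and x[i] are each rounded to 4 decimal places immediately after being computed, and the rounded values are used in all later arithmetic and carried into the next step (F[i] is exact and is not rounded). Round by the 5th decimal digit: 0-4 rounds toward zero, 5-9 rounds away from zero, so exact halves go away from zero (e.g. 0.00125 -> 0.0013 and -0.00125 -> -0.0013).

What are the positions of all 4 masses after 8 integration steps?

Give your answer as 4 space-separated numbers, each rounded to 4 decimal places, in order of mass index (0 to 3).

Step 0: x=[5.0000 7.0000 10.0000 12.0000] v=[0.0000 0.0000 0.0000 -1.0000]
Step 1: x=[4.5000 7.5000 9.5000 12.0000] v=[-1.0000 1.0000 -1.0000 0.0000]
Step 2: x=[4.0000 7.5000 9.2500 12.2500] v=[-1.0000 0.0000 -0.5000 0.5000]
Step 3: x=[3.7500 6.6250 9.6250 12.5000] v=[-0.5000 -1.7500 0.7500 0.5000]
Step 4: x=[3.4375 5.8125 9.9375 12.8125] v=[-0.6250 -1.6250 0.6250 0.6250]
Step 5: x=[2.8125 5.8750 9.6250 13.1875] v=[-1.2500 0.1250 -0.6250 0.7500]
Step 6: x=[2.2188 6.2813 9.2188 13.2813] v=[-1.1875 0.8125 -0.8125 0.1875]
Step 7: x=[2.1563 6.1251 9.3751 12.8438] v=[-0.1250 -0.3125 0.3125 -0.8750]
Step 8: x=[2.5782 5.6095 9.6407 12.1720] v=[0.8438 -1.0313 0.5312 -1.3437]

Answer: 2.5782 5.6095 9.6407 12.1720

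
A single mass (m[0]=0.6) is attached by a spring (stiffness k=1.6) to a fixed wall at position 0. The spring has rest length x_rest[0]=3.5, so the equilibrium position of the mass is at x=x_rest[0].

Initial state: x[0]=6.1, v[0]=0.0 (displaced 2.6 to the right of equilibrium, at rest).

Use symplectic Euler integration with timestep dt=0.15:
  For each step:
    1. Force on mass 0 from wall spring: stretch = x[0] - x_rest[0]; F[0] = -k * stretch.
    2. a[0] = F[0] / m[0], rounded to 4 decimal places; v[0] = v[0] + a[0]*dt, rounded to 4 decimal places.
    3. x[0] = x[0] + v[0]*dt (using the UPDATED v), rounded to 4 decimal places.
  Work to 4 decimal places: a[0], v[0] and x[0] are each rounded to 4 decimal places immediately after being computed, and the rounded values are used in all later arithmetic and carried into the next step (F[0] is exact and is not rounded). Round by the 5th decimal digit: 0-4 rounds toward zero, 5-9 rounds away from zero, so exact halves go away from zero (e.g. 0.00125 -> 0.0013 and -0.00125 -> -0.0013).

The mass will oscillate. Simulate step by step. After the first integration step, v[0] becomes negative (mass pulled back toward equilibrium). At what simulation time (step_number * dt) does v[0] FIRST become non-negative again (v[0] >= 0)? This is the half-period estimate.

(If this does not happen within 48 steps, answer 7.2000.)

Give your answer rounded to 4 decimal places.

Step 0: x=[6.1000] v=[0.0000]
Step 1: x=[5.9440] v=[-1.0400]
Step 2: x=[5.6414] v=[-2.0176]
Step 3: x=[5.2103] v=[-2.8742]
Step 4: x=[4.6766] v=[-3.5583]
Step 5: x=[4.0723] v=[-4.0289]
Step 6: x=[3.4336] v=[-4.2578]
Step 7: x=[2.7989] v=[-4.2312]
Step 8: x=[2.2063] v=[-3.9508]
Step 9: x=[1.6913] v=[-3.4333]
Step 10: x=[1.2848] v=[-2.7098]
Step 11: x=[1.0112] v=[-1.8237]
Step 12: x=[0.8870] v=[-0.8282]
Step 13: x=[0.9196] v=[0.2170]
First v>=0 after going negative at step 13, time=1.9500

Answer: 1.9500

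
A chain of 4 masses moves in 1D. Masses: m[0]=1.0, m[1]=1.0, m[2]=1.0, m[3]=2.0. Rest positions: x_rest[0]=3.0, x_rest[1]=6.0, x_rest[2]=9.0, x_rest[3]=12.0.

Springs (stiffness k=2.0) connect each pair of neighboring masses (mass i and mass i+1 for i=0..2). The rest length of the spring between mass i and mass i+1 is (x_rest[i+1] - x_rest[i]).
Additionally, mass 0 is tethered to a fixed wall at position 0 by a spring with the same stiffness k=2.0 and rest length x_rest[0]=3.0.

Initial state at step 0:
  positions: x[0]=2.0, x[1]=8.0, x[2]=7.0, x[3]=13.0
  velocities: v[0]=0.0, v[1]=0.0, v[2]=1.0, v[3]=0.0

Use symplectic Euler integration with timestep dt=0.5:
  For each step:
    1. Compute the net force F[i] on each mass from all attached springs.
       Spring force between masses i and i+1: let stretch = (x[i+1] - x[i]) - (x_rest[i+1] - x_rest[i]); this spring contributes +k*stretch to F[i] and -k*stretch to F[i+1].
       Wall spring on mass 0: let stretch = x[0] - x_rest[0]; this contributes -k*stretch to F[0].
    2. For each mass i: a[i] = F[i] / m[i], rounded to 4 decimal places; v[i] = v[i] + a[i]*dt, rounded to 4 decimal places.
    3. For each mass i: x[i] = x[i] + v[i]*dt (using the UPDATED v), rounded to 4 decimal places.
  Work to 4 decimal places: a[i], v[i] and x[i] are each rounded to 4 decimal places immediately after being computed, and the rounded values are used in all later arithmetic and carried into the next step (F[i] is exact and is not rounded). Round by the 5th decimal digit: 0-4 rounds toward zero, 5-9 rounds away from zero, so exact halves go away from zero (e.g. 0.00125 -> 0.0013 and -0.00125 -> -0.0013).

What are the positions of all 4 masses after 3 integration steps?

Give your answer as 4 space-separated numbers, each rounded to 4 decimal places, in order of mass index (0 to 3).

Step 0: x=[2.0000 8.0000 7.0000 13.0000] v=[0.0000 0.0000 1.0000 0.0000]
Step 1: x=[4.0000 4.5000 11.0000 12.2500] v=[4.0000 -7.0000 8.0000 -1.5000]
Step 2: x=[4.2500 4.0000 12.3750 11.9375] v=[0.5000 -1.0000 2.7500 -0.6250]
Step 3: x=[2.2500 7.8125 9.3438 12.4844] v=[-4.0000 7.6250 -6.0625 1.0938]

Answer: 2.2500 7.8125 9.3438 12.4844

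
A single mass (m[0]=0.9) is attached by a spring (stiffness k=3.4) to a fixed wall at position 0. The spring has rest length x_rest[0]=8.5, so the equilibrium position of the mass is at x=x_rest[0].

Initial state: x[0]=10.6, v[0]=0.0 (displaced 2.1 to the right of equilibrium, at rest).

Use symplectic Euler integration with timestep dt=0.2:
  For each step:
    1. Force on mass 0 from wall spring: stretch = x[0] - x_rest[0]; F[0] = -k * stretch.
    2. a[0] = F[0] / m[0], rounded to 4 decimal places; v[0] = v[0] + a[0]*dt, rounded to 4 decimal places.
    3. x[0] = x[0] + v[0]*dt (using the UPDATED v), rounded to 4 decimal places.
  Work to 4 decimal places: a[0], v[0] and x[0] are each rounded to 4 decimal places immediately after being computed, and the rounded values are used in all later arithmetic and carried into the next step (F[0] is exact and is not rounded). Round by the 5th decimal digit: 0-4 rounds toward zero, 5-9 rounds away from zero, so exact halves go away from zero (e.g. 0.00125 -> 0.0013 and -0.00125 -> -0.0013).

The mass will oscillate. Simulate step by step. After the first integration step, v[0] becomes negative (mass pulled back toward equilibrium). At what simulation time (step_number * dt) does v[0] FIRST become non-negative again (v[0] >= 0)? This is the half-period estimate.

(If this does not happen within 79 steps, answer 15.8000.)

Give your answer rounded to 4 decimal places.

Answer: 1.8000

Derivation:
Step 0: x=[10.6000] v=[0.0000]
Step 1: x=[10.2827] v=[-1.5867]
Step 2: x=[9.6960] v=[-2.9336]
Step 3: x=[8.9286] v=[-3.8372]
Step 4: x=[8.0964] v=[-4.1610]
Step 5: x=[7.3252] v=[-3.8561]
Step 6: x=[6.7315] v=[-2.9685]
Step 7: x=[6.4050] v=[-1.6323]
Step 8: x=[6.3951] v=[-0.0494]
Step 9: x=[6.7033] v=[1.5410]
First v>=0 after going negative at step 9, time=1.8000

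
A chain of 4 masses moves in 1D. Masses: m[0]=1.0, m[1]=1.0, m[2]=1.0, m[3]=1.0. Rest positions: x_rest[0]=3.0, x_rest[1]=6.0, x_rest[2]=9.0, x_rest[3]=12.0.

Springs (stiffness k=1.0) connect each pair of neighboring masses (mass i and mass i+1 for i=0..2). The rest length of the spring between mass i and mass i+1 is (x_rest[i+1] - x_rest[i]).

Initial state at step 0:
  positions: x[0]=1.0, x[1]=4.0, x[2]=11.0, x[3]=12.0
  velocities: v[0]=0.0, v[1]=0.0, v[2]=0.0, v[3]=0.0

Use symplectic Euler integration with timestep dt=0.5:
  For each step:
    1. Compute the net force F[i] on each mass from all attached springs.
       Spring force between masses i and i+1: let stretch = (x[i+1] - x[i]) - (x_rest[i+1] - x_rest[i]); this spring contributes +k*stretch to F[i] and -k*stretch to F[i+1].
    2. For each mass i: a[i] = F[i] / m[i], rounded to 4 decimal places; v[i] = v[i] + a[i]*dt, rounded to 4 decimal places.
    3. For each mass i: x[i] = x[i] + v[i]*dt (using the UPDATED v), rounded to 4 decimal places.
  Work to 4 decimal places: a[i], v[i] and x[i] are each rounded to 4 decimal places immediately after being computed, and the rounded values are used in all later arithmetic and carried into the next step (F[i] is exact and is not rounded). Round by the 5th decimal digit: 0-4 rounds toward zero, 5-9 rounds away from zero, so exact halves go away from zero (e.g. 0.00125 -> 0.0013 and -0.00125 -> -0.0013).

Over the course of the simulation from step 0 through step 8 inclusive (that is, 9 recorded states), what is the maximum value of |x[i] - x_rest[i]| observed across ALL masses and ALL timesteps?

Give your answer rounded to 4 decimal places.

Step 0: x=[1.0000 4.0000 11.0000 12.0000] v=[0.0000 0.0000 0.0000 0.0000]
Step 1: x=[1.0000 5.0000 9.5000 12.5000] v=[0.0000 2.0000 -3.0000 1.0000]
Step 2: x=[1.2500 6.1250 7.6250 13.0000] v=[0.5000 2.2500 -3.7500 1.0000]
Step 3: x=[1.9688 6.4063 6.7188 12.9063] v=[1.4375 0.5625 -1.8125 -0.1875]
Step 4: x=[3.0470 5.6563 7.2813 12.0157] v=[2.1563 -1.5000 1.1250 -1.7813]
Step 5: x=[4.0275 4.6602 8.6212 10.6915] v=[1.9610 -1.9922 2.6797 -2.6485]
Step 6: x=[4.4162 4.4962 9.4884 9.5997] v=[0.7774 -0.3281 1.7344 -2.1837]
Step 7: x=[4.0749 5.5602 9.1354 9.2300] v=[-0.6826 2.1280 -0.7061 -0.7394]
Step 8: x=[3.3549 7.1467 7.9122 9.5867] v=[-1.4400 3.1730 -2.4464 0.7133]
Max displacement = 2.7700

Answer: 2.7700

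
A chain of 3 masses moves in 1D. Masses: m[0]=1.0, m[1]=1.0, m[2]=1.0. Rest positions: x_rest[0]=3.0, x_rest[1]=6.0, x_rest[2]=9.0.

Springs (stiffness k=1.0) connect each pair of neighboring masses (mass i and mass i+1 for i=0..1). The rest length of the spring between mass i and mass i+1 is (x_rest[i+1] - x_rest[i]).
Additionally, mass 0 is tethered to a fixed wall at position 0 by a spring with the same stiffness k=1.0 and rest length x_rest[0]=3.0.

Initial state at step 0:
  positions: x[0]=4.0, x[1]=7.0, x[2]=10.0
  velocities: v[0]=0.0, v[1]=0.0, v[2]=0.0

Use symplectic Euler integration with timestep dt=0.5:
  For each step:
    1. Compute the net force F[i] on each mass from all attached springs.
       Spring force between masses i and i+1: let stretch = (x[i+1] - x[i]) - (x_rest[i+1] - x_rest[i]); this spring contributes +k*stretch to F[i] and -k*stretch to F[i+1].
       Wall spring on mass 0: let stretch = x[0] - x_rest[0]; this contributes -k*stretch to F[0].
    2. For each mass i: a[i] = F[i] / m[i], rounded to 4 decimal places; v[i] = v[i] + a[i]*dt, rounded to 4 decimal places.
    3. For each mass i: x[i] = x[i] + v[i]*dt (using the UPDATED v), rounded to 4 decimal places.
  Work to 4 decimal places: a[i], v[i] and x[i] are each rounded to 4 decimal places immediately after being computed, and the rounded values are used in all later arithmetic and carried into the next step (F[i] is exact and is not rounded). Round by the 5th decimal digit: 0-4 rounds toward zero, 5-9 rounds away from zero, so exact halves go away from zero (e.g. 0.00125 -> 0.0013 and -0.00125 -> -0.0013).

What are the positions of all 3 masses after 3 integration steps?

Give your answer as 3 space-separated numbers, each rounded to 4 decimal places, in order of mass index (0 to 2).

Step 0: x=[4.0000 7.0000 10.0000] v=[0.0000 0.0000 0.0000]
Step 1: x=[3.7500 7.0000 10.0000] v=[-0.5000 0.0000 0.0000]
Step 2: x=[3.3750 6.9375 10.0000] v=[-0.7500 -0.1250 0.0000]
Step 3: x=[3.0469 6.7500 9.9844] v=[-0.6563 -0.3750 -0.0313]

Answer: 3.0469 6.7500 9.9844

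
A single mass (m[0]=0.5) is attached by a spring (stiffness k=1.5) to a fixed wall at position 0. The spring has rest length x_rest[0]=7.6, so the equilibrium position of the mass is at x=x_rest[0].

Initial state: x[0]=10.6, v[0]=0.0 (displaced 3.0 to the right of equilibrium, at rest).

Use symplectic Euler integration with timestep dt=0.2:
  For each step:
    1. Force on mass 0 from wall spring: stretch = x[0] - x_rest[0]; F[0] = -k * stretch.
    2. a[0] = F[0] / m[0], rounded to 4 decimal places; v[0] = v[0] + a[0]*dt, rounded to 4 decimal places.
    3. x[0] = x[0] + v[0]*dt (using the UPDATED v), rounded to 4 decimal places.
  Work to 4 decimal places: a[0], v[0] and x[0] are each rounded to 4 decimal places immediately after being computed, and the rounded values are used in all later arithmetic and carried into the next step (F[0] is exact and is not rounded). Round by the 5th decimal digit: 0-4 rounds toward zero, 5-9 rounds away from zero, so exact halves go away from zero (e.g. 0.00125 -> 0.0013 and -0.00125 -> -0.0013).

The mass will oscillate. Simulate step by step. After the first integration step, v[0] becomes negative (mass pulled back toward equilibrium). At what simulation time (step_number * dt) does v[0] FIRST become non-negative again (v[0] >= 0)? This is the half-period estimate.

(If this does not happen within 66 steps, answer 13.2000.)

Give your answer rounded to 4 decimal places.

Answer: 2.0000

Derivation:
Step 0: x=[10.6000] v=[0.0000]
Step 1: x=[10.2400] v=[-1.8000]
Step 2: x=[9.5632] v=[-3.3840]
Step 3: x=[8.6508] v=[-4.5619]
Step 4: x=[7.6123] v=[-5.1924]
Step 5: x=[6.5723] v=[-5.1998]
Step 6: x=[5.6557] v=[-4.5832]
Step 7: x=[4.9724] v=[-3.4166]
Step 8: x=[4.6044] v=[-1.8400]
Step 9: x=[4.5959] v=[-0.0426]
Step 10: x=[4.9479] v=[1.7599]
First v>=0 after going negative at step 10, time=2.0000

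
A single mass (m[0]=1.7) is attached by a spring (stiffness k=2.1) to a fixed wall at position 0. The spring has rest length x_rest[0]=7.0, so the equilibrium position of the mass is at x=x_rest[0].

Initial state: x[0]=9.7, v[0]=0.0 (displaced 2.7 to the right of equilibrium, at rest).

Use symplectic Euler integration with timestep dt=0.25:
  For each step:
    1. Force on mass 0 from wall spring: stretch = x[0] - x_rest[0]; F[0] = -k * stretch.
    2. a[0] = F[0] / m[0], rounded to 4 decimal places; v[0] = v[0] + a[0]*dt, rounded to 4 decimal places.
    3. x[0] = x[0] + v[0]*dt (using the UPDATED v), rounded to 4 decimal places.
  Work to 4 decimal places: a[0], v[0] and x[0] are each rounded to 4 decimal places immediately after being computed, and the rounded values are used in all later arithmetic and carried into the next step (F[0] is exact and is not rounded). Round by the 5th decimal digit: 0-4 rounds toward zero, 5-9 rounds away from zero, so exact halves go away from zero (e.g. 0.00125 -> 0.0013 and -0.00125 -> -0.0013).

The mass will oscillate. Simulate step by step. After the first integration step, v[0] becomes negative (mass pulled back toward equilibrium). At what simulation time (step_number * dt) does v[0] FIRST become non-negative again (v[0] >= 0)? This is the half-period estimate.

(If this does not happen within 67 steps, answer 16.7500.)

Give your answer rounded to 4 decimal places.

Answer: 3.0000

Derivation:
Step 0: x=[9.7000] v=[0.0000]
Step 1: x=[9.4916] v=[-0.8338]
Step 2: x=[9.0908] v=[-1.6033]
Step 3: x=[8.5286] v=[-2.2490]
Step 4: x=[7.8483] v=[-2.7211]
Step 5: x=[7.1025] v=[-2.9831]
Step 6: x=[6.3488] v=[-3.0148]
Step 7: x=[5.6454] v=[-2.8137]
Step 8: x=[5.0466] v=[-2.3954]
Step 9: x=[4.5986] v=[-1.7922]
Step 10: x=[4.3360] v=[-1.0506]
Step 11: x=[4.2790] v=[-0.2279]
Step 12: x=[4.4321] v=[0.6124]
First v>=0 after going negative at step 12, time=3.0000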